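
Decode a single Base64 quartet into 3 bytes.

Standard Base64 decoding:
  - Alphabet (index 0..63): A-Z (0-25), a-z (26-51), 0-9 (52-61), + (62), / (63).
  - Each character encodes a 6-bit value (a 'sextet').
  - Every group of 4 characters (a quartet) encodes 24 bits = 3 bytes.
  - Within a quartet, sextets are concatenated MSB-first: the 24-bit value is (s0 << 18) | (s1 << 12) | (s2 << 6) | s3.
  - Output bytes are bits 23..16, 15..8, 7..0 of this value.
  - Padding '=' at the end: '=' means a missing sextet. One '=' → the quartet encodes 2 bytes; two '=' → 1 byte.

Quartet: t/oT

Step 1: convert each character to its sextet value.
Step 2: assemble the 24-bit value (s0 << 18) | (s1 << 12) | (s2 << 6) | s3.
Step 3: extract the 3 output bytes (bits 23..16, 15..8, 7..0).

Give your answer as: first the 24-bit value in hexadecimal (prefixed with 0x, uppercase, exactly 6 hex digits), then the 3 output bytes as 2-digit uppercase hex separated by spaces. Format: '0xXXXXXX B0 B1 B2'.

Sextets: t=45, /=63, o=40, T=19
24-bit: (45<<18) | (63<<12) | (40<<6) | 19
      = 0xB40000 | 0x03F000 | 0x000A00 | 0x000013
      = 0xB7FA13
Bytes: (v>>16)&0xFF=B7, (v>>8)&0xFF=FA, v&0xFF=13

Answer: 0xB7FA13 B7 FA 13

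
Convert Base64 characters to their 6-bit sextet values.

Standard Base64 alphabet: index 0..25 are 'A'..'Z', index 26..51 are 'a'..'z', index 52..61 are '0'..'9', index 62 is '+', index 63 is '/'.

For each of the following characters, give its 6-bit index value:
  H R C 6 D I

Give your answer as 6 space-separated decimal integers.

Answer: 7 17 2 58 3 8

Derivation:
'H': A..Z range, ord('H') − ord('A') = 7
'R': A..Z range, ord('R') − ord('A') = 17
'C': A..Z range, ord('C') − ord('A') = 2
'6': 0..9 range, 52 + ord('6') − ord('0') = 58
'D': A..Z range, ord('D') − ord('A') = 3
'I': A..Z range, ord('I') − ord('A') = 8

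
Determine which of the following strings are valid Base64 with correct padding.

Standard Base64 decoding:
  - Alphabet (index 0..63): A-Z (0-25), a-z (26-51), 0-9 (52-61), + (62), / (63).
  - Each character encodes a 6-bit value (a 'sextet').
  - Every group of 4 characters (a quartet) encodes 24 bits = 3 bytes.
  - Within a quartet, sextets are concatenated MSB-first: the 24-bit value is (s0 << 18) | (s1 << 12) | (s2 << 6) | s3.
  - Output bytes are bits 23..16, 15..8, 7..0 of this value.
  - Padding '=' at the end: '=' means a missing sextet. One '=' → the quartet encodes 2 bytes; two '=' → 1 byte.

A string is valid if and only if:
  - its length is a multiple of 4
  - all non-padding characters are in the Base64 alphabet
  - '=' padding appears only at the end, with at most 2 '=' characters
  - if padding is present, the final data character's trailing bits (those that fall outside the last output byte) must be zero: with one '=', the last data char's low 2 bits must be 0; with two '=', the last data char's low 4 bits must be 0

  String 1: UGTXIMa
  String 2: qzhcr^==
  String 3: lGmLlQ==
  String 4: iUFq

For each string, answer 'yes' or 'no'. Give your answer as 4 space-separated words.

String 1: 'UGTXIMa' → invalid (len=7 not mult of 4)
String 2: 'qzhcr^==' → invalid (bad char(s): ['^'])
String 3: 'lGmLlQ==' → valid
String 4: 'iUFq' → valid

Answer: no no yes yes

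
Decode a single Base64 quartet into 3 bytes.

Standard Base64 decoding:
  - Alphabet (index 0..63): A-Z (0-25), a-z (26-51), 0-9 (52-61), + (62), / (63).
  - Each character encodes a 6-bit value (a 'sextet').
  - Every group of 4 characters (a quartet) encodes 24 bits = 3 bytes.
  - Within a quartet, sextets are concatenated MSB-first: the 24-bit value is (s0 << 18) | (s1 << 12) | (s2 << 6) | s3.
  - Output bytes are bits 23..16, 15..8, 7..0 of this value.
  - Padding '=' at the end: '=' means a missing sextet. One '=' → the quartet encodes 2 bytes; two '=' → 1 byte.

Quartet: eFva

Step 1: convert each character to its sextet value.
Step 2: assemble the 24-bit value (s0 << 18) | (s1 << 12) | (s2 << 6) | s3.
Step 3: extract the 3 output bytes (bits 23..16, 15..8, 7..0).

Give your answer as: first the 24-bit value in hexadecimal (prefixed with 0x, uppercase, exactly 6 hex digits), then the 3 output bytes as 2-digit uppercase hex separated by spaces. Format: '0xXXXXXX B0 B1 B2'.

Answer: 0x785BDA 78 5B DA

Derivation:
Sextets: e=30, F=5, v=47, a=26
24-bit: (30<<18) | (5<<12) | (47<<6) | 26
      = 0x780000 | 0x005000 | 0x000BC0 | 0x00001A
      = 0x785BDA
Bytes: (v>>16)&0xFF=78, (v>>8)&0xFF=5B, v&0xFF=DA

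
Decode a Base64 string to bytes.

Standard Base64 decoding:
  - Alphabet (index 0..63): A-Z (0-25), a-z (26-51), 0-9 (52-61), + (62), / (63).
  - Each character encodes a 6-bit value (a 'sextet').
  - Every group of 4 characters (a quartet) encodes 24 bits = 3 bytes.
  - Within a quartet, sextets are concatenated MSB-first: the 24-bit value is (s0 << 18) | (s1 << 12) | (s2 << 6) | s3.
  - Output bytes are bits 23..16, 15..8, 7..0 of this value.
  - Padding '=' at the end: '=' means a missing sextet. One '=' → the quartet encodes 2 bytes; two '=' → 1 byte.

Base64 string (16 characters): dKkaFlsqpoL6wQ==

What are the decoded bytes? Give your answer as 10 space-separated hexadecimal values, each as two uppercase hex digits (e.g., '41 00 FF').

Answer: 74 A9 1A 16 5B 2A A6 82 FA C1

Derivation:
After char 0 ('d'=29): chars_in_quartet=1 acc=0x1D bytes_emitted=0
After char 1 ('K'=10): chars_in_quartet=2 acc=0x74A bytes_emitted=0
After char 2 ('k'=36): chars_in_quartet=3 acc=0x1D2A4 bytes_emitted=0
After char 3 ('a'=26): chars_in_quartet=4 acc=0x74A91A -> emit 74 A9 1A, reset; bytes_emitted=3
After char 4 ('F'=5): chars_in_quartet=1 acc=0x5 bytes_emitted=3
After char 5 ('l'=37): chars_in_quartet=2 acc=0x165 bytes_emitted=3
After char 6 ('s'=44): chars_in_quartet=3 acc=0x596C bytes_emitted=3
After char 7 ('q'=42): chars_in_quartet=4 acc=0x165B2A -> emit 16 5B 2A, reset; bytes_emitted=6
After char 8 ('p'=41): chars_in_quartet=1 acc=0x29 bytes_emitted=6
After char 9 ('o'=40): chars_in_quartet=2 acc=0xA68 bytes_emitted=6
After char 10 ('L'=11): chars_in_quartet=3 acc=0x29A0B bytes_emitted=6
After char 11 ('6'=58): chars_in_quartet=4 acc=0xA682FA -> emit A6 82 FA, reset; bytes_emitted=9
After char 12 ('w'=48): chars_in_quartet=1 acc=0x30 bytes_emitted=9
After char 13 ('Q'=16): chars_in_quartet=2 acc=0xC10 bytes_emitted=9
Padding '==': partial quartet acc=0xC10 -> emit C1; bytes_emitted=10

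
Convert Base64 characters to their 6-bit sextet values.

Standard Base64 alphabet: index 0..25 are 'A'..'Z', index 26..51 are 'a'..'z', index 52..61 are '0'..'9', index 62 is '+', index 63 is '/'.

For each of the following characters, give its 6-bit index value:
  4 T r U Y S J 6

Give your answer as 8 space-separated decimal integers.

Answer: 56 19 43 20 24 18 9 58

Derivation:
'4': 0..9 range, 52 + ord('4') − ord('0') = 56
'T': A..Z range, ord('T') − ord('A') = 19
'r': a..z range, 26 + ord('r') − ord('a') = 43
'U': A..Z range, ord('U') − ord('A') = 20
'Y': A..Z range, ord('Y') − ord('A') = 24
'S': A..Z range, ord('S') − ord('A') = 18
'J': A..Z range, ord('J') − ord('A') = 9
'6': 0..9 range, 52 + ord('6') − ord('0') = 58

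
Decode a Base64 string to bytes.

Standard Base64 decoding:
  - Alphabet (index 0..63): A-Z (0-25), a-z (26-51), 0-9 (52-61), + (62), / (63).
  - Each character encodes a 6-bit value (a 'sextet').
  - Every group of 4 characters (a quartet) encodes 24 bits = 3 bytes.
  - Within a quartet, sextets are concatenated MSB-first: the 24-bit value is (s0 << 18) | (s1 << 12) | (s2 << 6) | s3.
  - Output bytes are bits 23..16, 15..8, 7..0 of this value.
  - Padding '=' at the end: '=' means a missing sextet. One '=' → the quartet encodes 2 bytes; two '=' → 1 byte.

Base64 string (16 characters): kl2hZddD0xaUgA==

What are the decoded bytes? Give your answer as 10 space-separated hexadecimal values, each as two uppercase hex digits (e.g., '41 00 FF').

Answer: 92 5D A1 65 D7 43 D3 16 94 80

Derivation:
After char 0 ('k'=36): chars_in_quartet=1 acc=0x24 bytes_emitted=0
After char 1 ('l'=37): chars_in_quartet=2 acc=0x925 bytes_emitted=0
After char 2 ('2'=54): chars_in_quartet=3 acc=0x24976 bytes_emitted=0
After char 3 ('h'=33): chars_in_quartet=4 acc=0x925DA1 -> emit 92 5D A1, reset; bytes_emitted=3
After char 4 ('Z'=25): chars_in_quartet=1 acc=0x19 bytes_emitted=3
After char 5 ('d'=29): chars_in_quartet=2 acc=0x65D bytes_emitted=3
After char 6 ('d'=29): chars_in_quartet=3 acc=0x1975D bytes_emitted=3
After char 7 ('D'=3): chars_in_quartet=4 acc=0x65D743 -> emit 65 D7 43, reset; bytes_emitted=6
After char 8 ('0'=52): chars_in_quartet=1 acc=0x34 bytes_emitted=6
After char 9 ('x'=49): chars_in_quartet=2 acc=0xD31 bytes_emitted=6
After char 10 ('a'=26): chars_in_quartet=3 acc=0x34C5A bytes_emitted=6
After char 11 ('U'=20): chars_in_quartet=4 acc=0xD31694 -> emit D3 16 94, reset; bytes_emitted=9
After char 12 ('g'=32): chars_in_quartet=1 acc=0x20 bytes_emitted=9
After char 13 ('A'=0): chars_in_quartet=2 acc=0x800 bytes_emitted=9
Padding '==': partial quartet acc=0x800 -> emit 80; bytes_emitted=10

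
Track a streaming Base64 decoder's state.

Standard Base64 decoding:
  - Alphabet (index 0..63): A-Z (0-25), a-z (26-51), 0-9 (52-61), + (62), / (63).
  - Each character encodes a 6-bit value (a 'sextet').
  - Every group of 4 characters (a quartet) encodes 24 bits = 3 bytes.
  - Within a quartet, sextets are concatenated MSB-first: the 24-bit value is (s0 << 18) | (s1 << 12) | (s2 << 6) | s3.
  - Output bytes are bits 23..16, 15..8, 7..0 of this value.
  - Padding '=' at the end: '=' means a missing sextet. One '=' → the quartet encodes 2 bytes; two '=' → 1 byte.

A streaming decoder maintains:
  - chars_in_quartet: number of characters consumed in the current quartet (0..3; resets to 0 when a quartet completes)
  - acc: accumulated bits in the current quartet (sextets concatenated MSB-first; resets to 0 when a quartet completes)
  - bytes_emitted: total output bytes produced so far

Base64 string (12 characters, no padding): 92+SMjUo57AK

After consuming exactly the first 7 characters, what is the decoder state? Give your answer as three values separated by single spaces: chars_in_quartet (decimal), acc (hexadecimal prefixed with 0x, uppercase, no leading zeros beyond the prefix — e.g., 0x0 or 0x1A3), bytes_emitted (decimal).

Answer: 3 0xC8D4 3

Derivation:
After char 0 ('9'=61): chars_in_quartet=1 acc=0x3D bytes_emitted=0
After char 1 ('2'=54): chars_in_quartet=2 acc=0xF76 bytes_emitted=0
After char 2 ('+'=62): chars_in_quartet=3 acc=0x3DDBE bytes_emitted=0
After char 3 ('S'=18): chars_in_quartet=4 acc=0xF76F92 -> emit F7 6F 92, reset; bytes_emitted=3
After char 4 ('M'=12): chars_in_quartet=1 acc=0xC bytes_emitted=3
After char 5 ('j'=35): chars_in_quartet=2 acc=0x323 bytes_emitted=3
After char 6 ('U'=20): chars_in_quartet=3 acc=0xC8D4 bytes_emitted=3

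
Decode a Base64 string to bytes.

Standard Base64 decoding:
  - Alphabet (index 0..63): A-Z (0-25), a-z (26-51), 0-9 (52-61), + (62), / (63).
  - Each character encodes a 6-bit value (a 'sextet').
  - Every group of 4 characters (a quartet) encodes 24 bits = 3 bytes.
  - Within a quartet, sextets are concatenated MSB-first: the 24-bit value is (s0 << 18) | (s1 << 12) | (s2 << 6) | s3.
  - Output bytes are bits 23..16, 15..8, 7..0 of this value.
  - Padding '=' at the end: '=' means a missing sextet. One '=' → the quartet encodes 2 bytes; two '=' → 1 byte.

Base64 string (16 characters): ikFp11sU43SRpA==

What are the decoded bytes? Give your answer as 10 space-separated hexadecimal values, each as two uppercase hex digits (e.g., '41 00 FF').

Answer: 8A 41 69 D7 5B 14 E3 74 91 A4

Derivation:
After char 0 ('i'=34): chars_in_quartet=1 acc=0x22 bytes_emitted=0
After char 1 ('k'=36): chars_in_quartet=2 acc=0x8A4 bytes_emitted=0
After char 2 ('F'=5): chars_in_quartet=3 acc=0x22905 bytes_emitted=0
After char 3 ('p'=41): chars_in_quartet=4 acc=0x8A4169 -> emit 8A 41 69, reset; bytes_emitted=3
After char 4 ('1'=53): chars_in_quartet=1 acc=0x35 bytes_emitted=3
After char 5 ('1'=53): chars_in_quartet=2 acc=0xD75 bytes_emitted=3
After char 6 ('s'=44): chars_in_quartet=3 acc=0x35D6C bytes_emitted=3
After char 7 ('U'=20): chars_in_quartet=4 acc=0xD75B14 -> emit D7 5B 14, reset; bytes_emitted=6
After char 8 ('4'=56): chars_in_quartet=1 acc=0x38 bytes_emitted=6
After char 9 ('3'=55): chars_in_quartet=2 acc=0xE37 bytes_emitted=6
After char 10 ('S'=18): chars_in_quartet=3 acc=0x38DD2 bytes_emitted=6
After char 11 ('R'=17): chars_in_quartet=4 acc=0xE37491 -> emit E3 74 91, reset; bytes_emitted=9
After char 12 ('p'=41): chars_in_quartet=1 acc=0x29 bytes_emitted=9
After char 13 ('A'=0): chars_in_quartet=2 acc=0xA40 bytes_emitted=9
Padding '==': partial quartet acc=0xA40 -> emit A4; bytes_emitted=10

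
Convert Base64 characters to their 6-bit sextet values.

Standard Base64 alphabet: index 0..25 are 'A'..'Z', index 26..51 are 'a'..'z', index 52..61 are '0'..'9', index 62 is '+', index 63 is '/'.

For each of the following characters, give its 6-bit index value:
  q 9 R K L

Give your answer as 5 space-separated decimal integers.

'q': a..z range, 26 + ord('q') − ord('a') = 42
'9': 0..9 range, 52 + ord('9') − ord('0') = 61
'R': A..Z range, ord('R') − ord('A') = 17
'K': A..Z range, ord('K') − ord('A') = 10
'L': A..Z range, ord('L') − ord('A') = 11

Answer: 42 61 17 10 11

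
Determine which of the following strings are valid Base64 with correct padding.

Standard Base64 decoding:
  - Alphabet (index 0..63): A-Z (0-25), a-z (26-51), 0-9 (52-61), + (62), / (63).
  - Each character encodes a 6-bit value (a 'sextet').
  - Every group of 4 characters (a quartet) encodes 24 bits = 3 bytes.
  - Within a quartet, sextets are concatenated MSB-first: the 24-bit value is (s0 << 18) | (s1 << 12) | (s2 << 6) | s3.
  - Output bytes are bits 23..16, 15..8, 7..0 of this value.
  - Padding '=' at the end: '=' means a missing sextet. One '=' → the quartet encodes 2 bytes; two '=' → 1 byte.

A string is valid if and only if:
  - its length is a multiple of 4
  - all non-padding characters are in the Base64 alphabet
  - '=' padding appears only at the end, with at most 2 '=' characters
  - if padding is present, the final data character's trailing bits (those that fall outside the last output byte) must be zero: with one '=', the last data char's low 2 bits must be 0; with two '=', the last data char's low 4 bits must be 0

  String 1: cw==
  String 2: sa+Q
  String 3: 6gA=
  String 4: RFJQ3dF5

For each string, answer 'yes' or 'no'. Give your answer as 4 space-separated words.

String 1: 'cw==' → valid
String 2: 'sa+Q' → valid
String 3: '6gA=' → valid
String 4: 'RFJQ3dF5' → valid

Answer: yes yes yes yes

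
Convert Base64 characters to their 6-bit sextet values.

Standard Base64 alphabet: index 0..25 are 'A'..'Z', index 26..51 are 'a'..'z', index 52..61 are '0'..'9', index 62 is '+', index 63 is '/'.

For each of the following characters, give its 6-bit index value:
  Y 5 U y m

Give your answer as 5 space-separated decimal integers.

'Y': A..Z range, ord('Y') − ord('A') = 24
'5': 0..9 range, 52 + ord('5') − ord('0') = 57
'U': A..Z range, ord('U') − ord('A') = 20
'y': a..z range, 26 + ord('y') − ord('a') = 50
'm': a..z range, 26 + ord('m') − ord('a') = 38

Answer: 24 57 20 50 38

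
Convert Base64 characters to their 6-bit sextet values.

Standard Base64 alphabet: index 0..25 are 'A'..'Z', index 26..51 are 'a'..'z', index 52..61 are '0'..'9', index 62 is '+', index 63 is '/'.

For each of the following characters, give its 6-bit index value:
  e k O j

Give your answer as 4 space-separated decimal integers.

'e': a..z range, 26 + ord('e') − ord('a') = 30
'k': a..z range, 26 + ord('k') − ord('a') = 36
'O': A..Z range, ord('O') − ord('A') = 14
'j': a..z range, 26 + ord('j') − ord('a') = 35

Answer: 30 36 14 35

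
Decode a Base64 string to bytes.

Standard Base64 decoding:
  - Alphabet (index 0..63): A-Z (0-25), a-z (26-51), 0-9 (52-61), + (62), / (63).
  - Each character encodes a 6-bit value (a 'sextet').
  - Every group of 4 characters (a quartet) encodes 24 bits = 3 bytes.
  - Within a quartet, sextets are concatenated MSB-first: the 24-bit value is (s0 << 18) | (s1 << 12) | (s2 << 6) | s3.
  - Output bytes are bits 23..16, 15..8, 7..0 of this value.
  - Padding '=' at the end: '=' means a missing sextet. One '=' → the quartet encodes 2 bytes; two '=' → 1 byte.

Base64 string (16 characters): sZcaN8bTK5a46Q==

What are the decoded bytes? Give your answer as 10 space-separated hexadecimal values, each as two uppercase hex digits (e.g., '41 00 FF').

Answer: B1 97 1A 37 C6 D3 2B 96 B8 E9

Derivation:
After char 0 ('s'=44): chars_in_quartet=1 acc=0x2C bytes_emitted=0
After char 1 ('Z'=25): chars_in_quartet=2 acc=0xB19 bytes_emitted=0
After char 2 ('c'=28): chars_in_quartet=3 acc=0x2C65C bytes_emitted=0
After char 3 ('a'=26): chars_in_quartet=4 acc=0xB1971A -> emit B1 97 1A, reset; bytes_emitted=3
After char 4 ('N'=13): chars_in_quartet=1 acc=0xD bytes_emitted=3
After char 5 ('8'=60): chars_in_quartet=2 acc=0x37C bytes_emitted=3
After char 6 ('b'=27): chars_in_quartet=3 acc=0xDF1B bytes_emitted=3
After char 7 ('T'=19): chars_in_quartet=4 acc=0x37C6D3 -> emit 37 C6 D3, reset; bytes_emitted=6
After char 8 ('K'=10): chars_in_quartet=1 acc=0xA bytes_emitted=6
After char 9 ('5'=57): chars_in_quartet=2 acc=0x2B9 bytes_emitted=6
After char 10 ('a'=26): chars_in_quartet=3 acc=0xAE5A bytes_emitted=6
After char 11 ('4'=56): chars_in_quartet=4 acc=0x2B96B8 -> emit 2B 96 B8, reset; bytes_emitted=9
After char 12 ('6'=58): chars_in_quartet=1 acc=0x3A bytes_emitted=9
After char 13 ('Q'=16): chars_in_quartet=2 acc=0xE90 bytes_emitted=9
Padding '==': partial quartet acc=0xE90 -> emit E9; bytes_emitted=10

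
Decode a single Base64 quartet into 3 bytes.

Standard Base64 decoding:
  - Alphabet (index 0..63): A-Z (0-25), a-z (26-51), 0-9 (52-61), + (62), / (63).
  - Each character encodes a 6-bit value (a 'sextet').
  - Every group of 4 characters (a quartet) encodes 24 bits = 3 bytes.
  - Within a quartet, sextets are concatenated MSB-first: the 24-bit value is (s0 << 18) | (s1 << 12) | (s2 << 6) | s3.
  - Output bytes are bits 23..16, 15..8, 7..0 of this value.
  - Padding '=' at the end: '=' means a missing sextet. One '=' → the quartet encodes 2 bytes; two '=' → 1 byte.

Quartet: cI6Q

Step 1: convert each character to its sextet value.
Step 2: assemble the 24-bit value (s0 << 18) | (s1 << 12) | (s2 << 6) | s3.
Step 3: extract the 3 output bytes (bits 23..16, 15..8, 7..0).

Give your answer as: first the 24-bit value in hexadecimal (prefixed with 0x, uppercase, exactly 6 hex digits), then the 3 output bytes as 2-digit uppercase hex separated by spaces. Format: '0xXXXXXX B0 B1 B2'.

Answer: 0x708E90 70 8E 90

Derivation:
Sextets: c=28, I=8, 6=58, Q=16
24-bit: (28<<18) | (8<<12) | (58<<6) | 16
      = 0x700000 | 0x008000 | 0x000E80 | 0x000010
      = 0x708E90
Bytes: (v>>16)&0xFF=70, (v>>8)&0xFF=8E, v&0xFF=90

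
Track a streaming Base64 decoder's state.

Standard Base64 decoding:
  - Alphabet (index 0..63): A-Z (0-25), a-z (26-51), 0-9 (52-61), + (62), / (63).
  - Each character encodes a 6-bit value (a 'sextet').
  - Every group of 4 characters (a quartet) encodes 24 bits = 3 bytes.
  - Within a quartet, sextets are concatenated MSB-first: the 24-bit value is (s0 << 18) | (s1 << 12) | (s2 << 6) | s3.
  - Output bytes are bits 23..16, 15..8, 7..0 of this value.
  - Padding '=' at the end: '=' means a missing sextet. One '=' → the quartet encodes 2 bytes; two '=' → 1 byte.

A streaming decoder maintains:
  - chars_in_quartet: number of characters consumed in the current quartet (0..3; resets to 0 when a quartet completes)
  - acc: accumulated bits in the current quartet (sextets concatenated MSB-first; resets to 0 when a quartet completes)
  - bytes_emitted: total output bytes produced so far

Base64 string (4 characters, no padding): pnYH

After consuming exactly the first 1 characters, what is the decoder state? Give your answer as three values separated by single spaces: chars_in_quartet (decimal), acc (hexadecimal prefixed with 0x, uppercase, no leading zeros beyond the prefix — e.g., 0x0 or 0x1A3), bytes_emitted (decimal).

Answer: 1 0x29 0

Derivation:
After char 0 ('p'=41): chars_in_quartet=1 acc=0x29 bytes_emitted=0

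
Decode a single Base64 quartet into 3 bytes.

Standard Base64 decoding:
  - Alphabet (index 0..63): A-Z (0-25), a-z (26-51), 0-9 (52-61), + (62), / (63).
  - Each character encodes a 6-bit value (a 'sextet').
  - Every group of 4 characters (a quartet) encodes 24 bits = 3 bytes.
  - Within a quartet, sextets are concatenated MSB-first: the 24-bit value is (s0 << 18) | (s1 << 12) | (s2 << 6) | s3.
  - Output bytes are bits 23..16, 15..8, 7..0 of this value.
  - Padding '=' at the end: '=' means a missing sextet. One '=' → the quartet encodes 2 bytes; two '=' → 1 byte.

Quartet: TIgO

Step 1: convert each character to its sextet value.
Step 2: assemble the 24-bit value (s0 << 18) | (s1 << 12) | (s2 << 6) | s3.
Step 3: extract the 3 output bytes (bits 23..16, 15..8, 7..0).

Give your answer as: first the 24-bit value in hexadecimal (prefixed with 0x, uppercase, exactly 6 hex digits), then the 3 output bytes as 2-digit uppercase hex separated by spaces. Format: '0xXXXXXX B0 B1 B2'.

Sextets: T=19, I=8, g=32, O=14
24-bit: (19<<18) | (8<<12) | (32<<6) | 14
      = 0x4C0000 | 0x008000 | 0x000800 | 0x00000E
      = 0x4C880E
Bytes: (v>>16)&0xFF=4C, (v>>8)&0xFF=88, v&0xFF=0E

Answer: 0x4C880E 4C 88 0E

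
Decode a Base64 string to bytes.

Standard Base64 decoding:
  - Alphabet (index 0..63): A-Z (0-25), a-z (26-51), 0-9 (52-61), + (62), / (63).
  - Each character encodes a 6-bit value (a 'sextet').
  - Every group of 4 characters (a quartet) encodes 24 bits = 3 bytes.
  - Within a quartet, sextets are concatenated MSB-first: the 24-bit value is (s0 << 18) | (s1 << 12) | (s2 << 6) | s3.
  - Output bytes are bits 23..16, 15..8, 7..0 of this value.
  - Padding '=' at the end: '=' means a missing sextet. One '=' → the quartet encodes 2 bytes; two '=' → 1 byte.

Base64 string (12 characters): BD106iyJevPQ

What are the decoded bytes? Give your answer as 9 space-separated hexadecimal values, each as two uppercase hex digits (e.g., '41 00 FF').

After char 0 ('B'=1): chars_in_quartet=1 acc=0x1 bytes_emitted=0
After char 1 ('D'=3): chars_in_quartet=2 acc=0x43 bytes_emitted=0
After char 2 ('1'=53): chars_in_quartet=3 acc=0x10F5 bytes_emitted=0
After char 3 ('0'=52): chars_in_quartet=4 acc=0x43D74 -> emit 04 3D 74, reset; bytes_emitted=3
After char 4 ('6'=58): chars_in_quartet=1 acc=0x3A bytes_emitted=3
After char 5 ('i'=34): chars_in_quartet=2 acc=0xEA2 bytes_emitted=3
After char 6 ('y'=50): chars_in_quartet=3 acc=0x3A8B2 bytes_emitted=3
After char 7 ('J'=9): chars_in_quartet=4 acc=0xEA2C89 -> emit EA 2C 89, reset; bytes_emitted=6
After char 8 ('e'=30): chars_in_quartet=1 acc=0x1E bytes_emitted=6
After char 9 ('v'=47): chars_in_quartet=2 acc=0x7AF bytes_emitted=6
After char 10 ('P'=15): chars_in_quartet=3 acc=0x1EBCF bytes_emitted=6
After char 11 ('Q'=16): chars_in_quartet=4 acc=0x7AF3D0 -> emit 7A F3 D0, reset; bytes_emitted=9

Answer: 04 3D 74 EA 2C 89 7A F3 D0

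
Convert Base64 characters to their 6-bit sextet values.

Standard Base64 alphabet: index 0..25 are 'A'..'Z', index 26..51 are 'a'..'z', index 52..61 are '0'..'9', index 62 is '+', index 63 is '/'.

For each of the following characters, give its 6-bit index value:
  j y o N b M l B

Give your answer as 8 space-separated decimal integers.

'j': a..z range, 26 + ord('j') − ord('a') = 35
'y': a..z range, 26 + ord('y') − ord('a') = 50
'o': a..z range, 26 + ord('o') − ord('a') = 40
'N': A..Z range, ord('N') − ord('A') = 13
'b': a..z range, 26 + ord('b') − ord('a') = 27
'M': A..Z range, ord('M') − ord('A') = 12
'l': a..z range, 26 + ord('l') − ord('a') = 37
'B': A..Z range, ord('B') − ord('A') = 1

Answer: 35 50 40 13 27 12 37 1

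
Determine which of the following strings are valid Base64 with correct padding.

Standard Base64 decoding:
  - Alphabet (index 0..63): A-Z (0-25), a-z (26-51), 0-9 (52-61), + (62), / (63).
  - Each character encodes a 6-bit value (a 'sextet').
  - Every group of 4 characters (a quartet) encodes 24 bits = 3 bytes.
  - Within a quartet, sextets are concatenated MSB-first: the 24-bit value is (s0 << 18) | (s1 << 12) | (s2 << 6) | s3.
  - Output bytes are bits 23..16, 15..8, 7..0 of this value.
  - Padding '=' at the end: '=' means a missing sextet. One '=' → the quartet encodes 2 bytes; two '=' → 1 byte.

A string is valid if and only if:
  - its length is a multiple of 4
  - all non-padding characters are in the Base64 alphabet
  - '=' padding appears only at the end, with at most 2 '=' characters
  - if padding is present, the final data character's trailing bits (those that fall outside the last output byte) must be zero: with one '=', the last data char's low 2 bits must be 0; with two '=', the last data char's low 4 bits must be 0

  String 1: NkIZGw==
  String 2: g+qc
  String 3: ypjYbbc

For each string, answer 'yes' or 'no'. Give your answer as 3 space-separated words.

String 1: 'NkIZGw==' → valid
String 2: 'g+qc' → valid
String 3: 'ypjYbbc' → invalid (len=7 not mult of 4)

Answer: yes yes no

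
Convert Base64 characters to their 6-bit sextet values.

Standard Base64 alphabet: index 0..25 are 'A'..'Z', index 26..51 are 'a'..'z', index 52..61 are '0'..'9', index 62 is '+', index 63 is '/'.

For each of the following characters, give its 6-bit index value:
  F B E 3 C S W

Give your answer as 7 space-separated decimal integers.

Answer: 5 1 4 55 2 18 22

Derivation:
'F': A..Z range, ord('F') − ord('A') = 5
'B': A..Z range, ord('B') − ord('A') = 1
'E': A..Z range, ord('E') − ord('A') = 4
'3': 0..9 range, 52 + ord('3') − ord('0') = 55
'C': A..Z range, ord('C') − ord('A') = 2
'S': A..Z range, ord('S') − ord('A') = 18
'W': A..Z range, ord('W') − ord('A') = 22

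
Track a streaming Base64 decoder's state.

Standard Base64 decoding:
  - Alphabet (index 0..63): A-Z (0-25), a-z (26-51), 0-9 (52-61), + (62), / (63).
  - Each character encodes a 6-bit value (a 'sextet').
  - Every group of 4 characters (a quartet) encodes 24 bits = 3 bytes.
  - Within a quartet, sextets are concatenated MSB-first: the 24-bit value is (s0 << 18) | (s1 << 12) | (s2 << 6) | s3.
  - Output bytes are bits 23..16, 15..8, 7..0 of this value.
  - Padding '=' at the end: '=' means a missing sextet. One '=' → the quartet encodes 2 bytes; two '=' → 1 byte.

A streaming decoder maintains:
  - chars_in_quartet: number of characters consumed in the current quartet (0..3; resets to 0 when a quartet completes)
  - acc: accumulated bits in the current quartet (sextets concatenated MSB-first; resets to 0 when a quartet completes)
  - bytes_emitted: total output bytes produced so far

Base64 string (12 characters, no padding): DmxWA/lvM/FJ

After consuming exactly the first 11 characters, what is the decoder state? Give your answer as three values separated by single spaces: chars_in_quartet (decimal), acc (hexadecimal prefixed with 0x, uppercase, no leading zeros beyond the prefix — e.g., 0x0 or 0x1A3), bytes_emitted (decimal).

After char 0 ('D'=3): chars_in_quartet=1 acc=0x3 bytes_emitted=0
After char 1 ('m'=38): chars_in_quartet=2 acc=0xE6 bytes_emitted=0
After char 2 ('x'=49): chars_in_quartet=3 acc=0x39B1 bytes_emitted=0
After char 3 ('W'=22): chars_in_quartet=4 acc=0xE6C56 -> emit 0E 6C 56, reset; bytes_emitted=3
After char 4 ('A'=0): chars_in_quartet=1 acc=0x0 bytes_emitted=3
After char 5 ('/'=63): chars_in_quartet=2 acc=0x3F bytes_emitted=3
After char 6 ('l'=37): chars_in_quartet=3 acc=0xFE5 bytes_emitted=3
After char 7 ('v'=47): chars_in_quartet=4 acc=0x3F96F -> emit 03 F9 6F, reset; bytes_emitted=6
After char 8 ('M'=12): chars_in_quartet=1 acc=0xC bytes_emitted=6
After char 9 ('/'=63): chars_in_quartet=2 acc=0x33F bytes_emitted=6
After char 10 ('F'=5): chars_in_quartet=3 acc=0xCFC5 bytes_emitted=6

Answer: 3 0xCFC5 6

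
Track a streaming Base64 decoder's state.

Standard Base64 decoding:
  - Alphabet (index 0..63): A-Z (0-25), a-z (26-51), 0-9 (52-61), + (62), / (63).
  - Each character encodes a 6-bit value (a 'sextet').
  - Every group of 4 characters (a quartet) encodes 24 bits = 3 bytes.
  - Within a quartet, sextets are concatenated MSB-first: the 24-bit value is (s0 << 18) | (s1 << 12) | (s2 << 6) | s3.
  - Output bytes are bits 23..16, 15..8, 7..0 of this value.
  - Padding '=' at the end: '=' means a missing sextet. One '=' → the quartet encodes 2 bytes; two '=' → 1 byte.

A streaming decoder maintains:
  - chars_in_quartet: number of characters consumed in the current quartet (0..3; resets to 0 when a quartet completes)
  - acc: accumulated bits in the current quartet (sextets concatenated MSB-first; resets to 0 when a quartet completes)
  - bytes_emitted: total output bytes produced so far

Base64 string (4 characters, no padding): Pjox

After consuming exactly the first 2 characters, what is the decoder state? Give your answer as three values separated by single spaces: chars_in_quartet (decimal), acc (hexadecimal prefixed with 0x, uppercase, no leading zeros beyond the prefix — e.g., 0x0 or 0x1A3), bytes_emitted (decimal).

Answer: 2 0x3E3 0

Derivation:
After char 0 ('P'=15): chars_in_quartet=1 acc=0xF bytes_emitted=0
After char 1 ('j'=35): chars_in_quartet=2 acc=0x3E3 bytes_emitted=0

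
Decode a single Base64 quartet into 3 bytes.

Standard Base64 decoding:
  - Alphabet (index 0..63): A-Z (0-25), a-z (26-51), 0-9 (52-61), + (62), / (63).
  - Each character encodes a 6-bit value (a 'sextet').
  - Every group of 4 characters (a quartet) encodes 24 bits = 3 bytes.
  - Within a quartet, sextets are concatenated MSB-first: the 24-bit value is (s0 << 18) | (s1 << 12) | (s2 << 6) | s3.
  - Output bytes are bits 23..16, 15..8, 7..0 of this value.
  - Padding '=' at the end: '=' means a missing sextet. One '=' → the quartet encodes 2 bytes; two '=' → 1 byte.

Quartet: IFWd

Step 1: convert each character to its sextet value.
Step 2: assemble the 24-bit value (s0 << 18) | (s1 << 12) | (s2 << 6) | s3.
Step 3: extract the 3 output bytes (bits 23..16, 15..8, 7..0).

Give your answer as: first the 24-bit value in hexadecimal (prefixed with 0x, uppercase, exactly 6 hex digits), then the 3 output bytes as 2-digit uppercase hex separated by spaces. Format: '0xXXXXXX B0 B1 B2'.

Sextets: I=8, F=5, W=22, d=29
24-bit: (8<<18) | (5<<12) | (22<<6) | 29
      = 0x200000 | 0x005000 | 0x000580 | 0x00001D
      = 0x20559D
Bytes: (v>>16)&0xFF=20, (v>>8)&0xFF=55, v&0xFF=9D

Answer: 0x20559D 20 55 9D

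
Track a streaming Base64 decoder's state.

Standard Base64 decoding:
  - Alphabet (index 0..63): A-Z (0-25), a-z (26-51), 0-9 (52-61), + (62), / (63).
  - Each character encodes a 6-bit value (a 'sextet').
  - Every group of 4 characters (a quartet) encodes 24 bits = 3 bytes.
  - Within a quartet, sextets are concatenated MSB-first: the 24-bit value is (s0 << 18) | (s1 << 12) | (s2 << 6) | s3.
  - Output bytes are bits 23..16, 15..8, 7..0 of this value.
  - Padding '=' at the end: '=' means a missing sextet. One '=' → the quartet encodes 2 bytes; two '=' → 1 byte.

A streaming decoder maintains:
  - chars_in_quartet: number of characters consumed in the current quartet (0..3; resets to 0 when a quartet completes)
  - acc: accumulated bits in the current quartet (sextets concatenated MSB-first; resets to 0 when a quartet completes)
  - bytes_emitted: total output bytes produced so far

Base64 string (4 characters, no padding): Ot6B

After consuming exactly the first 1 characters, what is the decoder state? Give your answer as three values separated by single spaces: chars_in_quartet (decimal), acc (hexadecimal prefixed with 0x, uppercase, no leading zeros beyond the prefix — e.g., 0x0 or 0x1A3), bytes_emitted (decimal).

Answer: 1 0xE 0

Derivation:
After char 0 ('O'=14): chars_in_quartet=1 acc=0xE bytes_emitted=0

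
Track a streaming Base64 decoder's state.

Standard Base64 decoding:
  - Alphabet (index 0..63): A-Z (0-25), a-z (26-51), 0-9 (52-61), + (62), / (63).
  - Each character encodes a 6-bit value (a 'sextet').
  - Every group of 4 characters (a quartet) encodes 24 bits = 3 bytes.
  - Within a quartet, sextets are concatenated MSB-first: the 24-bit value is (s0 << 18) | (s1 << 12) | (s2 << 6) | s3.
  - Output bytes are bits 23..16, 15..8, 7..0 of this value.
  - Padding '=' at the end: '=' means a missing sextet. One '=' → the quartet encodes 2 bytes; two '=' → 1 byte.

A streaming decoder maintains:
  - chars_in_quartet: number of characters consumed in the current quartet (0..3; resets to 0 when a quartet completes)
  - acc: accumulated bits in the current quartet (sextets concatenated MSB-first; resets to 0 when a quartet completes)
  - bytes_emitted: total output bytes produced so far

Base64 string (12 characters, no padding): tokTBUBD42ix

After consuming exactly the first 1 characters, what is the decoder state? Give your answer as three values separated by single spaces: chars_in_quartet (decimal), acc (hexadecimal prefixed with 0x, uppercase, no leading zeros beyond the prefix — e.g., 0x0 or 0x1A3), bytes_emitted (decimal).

Answer: 1 0x2D 0

Derivation:
After char 0 ('t'=45): chars_in_quartet=1 acc=0x2D bytes_emitted=0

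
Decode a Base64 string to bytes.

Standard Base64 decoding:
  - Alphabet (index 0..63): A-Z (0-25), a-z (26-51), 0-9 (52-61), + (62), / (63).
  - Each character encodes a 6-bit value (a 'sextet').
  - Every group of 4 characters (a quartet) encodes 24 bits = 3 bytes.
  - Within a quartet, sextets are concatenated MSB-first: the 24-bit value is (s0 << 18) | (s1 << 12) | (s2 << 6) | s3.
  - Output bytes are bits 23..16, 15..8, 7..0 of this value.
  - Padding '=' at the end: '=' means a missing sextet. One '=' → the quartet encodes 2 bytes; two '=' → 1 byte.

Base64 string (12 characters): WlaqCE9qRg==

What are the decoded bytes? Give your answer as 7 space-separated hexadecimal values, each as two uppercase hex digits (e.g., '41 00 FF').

Answer: 5A 56 AA 08 4F 6A 46

Derivation:
After char 0 ('W'=22): chars_in_quartet=1 acc=0x16 bytes_emitted=0
After char 1 ('l'=37): chars_in_quartet=2 acc=0x5A5 bytes_emitted=0
After char 2 ('a'=26): chars_in_quartet=3 acc=0x1695A bytes_emitted=0
After char 3 ('q'=42): chars_in_quartet=4 acc=0x5A56AA -> emit 5A 56 AA, reset; bytes_emitted=3
After char 4 ('C'=2): chars_in_quartet=1 acc=0x2 bytes_emitted=3
After char 5 ('E'=4): chars_in_quartet=2 acc=0x84 bytes_emitted=3
After char 6 ('9'=61): chars_in_quartet=3 acc=0x213D bytes_emitted=3
After char 7 ('q'=42): chars_in_quartet=4 acc=0x84F6A -> emit 08 4F 6A, reset; bytes_emitted=6
After char 8 ('R'=17): chars_in_quartet=1 acc=0x11 bytes_emitted=6
After char 9 ('g'=32): chars_in_quartet=2 acc=0x460 bytes_emitted=6
Padding '==': partial quartet acc=0x460 -> emit 46; bytes_emitted=7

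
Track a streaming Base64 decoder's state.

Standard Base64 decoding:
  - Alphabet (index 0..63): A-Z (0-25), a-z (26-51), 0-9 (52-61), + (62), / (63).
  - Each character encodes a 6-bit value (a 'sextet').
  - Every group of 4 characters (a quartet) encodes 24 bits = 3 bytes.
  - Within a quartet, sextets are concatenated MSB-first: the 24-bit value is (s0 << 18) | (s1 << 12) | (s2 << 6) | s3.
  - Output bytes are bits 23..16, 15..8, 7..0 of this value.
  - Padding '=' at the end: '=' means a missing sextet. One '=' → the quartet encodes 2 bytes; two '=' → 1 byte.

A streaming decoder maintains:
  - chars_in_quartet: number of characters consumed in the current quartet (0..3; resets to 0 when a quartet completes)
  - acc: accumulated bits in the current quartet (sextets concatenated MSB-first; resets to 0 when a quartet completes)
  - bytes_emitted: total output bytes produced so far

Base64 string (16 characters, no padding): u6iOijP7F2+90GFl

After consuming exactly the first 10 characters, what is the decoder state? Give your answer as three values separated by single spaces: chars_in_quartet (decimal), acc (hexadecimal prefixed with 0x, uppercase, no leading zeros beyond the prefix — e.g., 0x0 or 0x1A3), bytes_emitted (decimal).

After char 0 ('u'=46): chars_in_quartet=1 acc=0x2E bytes_emitted=0
After char 1 ('6'=58): chars_in_quartet=2 acc=0xBBA bytes_emitted=0
After char 2 ('i'=34): chars_in_quartet=3 acc=0x2EEA2 bytes_emitted=0
After char 3 ('O'=14): chars_in_quartet=4 acc=0xBBA88E -> emit BB A8 8E, reset; bytes_emitted=3
After char 4 ('i'=34): chars_in_quartet=1 acc=0x22 bytes_emitted=3
After char 5 ('j'=35): chars_in_quartet=2 acc=0x8A3 bytes_emitted=3
After char 6 ('P'=15): chars_in_quartet=3 acc=0x228CF bytes_emitted=3
After char 7 ('7'=59): chars_in_quartet=4 acc=0x8A33FB -> emit 8A 33 FB, reset; bytes_emitted=6
After char 8 ('F'=5): chars_in_quartet=1 acc=0x5 bytes_emitted=6
After char 9 ('2'=54): chars_in_quartet=2 acc=0x176 bytes_emitted=6

Answer: 2 0x176 6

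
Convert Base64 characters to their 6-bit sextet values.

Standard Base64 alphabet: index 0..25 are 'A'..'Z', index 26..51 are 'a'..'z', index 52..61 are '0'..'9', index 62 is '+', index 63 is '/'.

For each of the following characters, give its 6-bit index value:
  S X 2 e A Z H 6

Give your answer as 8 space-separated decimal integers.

'S': A..Z range, ord('S') − ord('A') = 18
'X': A..Z range, ord('X') − ord('A') = 23
'2': 0..9 range, 52 + ord('2') − ord('0') = 54
'e': a..z range, 26 + ord('e') − ord('a') = 30
'A': A..Z range, ord('A') − ord('A') = 0
'Z': A..Z range, ord('Z') − ord('A') = 25
'H': A..Z range, ord('H') − ord('A') = 7
'6': 0..9 range, 52 + ord('6') − ord('0') = 58

Answer: 18 23 54 30 0 25 7 58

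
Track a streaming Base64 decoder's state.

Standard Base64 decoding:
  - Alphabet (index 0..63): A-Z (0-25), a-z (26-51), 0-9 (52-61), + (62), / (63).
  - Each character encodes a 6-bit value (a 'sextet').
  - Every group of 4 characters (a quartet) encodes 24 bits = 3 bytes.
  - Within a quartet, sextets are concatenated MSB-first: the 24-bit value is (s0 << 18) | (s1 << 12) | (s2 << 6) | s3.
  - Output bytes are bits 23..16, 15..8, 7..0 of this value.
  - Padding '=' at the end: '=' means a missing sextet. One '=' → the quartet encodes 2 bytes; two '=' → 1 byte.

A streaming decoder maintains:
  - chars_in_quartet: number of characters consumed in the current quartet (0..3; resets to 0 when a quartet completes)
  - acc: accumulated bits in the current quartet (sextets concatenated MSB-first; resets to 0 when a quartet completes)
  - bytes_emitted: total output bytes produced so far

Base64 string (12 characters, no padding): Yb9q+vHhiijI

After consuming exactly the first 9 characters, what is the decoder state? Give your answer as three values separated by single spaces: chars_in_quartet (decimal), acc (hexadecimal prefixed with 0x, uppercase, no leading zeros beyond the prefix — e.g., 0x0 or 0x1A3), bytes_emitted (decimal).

After char 0 ('Y'=24): chars_in_quartet=1 acc=0x18 bytes_emitted=0
After char 1 ('b'=27): chars_in_quartet=2 acc=0x61B bytes_emitted=0
After char 2 ('9'=61): chars_in_quartet=3 acc=0x186FD bytes_emitted=0
After char 3 ('q'=42): chars_in_quartet=4 acc=0x61BF6A -> emit 61 BF 6A, reset; bytes_emitted=3
After char 4 ('+'=62): chars_in_quartet=1 acc=0x3E bytes_emitted=3
After char 5 ('v'=47): chars_in_quartet=2 acc=0xFAF bytes_emitted=3
After char 6 ('H'=7): chars_in_quartet=3 acc=0x3EBC7 bytes_emitted=3
After char 7 ('h'=33): chars_in_quartet=4 acc=0xFAF1E1 -> emit FA F1 E1, reset; bytes_emitted=6
After char 8 ('i'=34): chars_in_quartet=1 acc=0x22 bytes_emitted=6

Answer: 1 0x22 6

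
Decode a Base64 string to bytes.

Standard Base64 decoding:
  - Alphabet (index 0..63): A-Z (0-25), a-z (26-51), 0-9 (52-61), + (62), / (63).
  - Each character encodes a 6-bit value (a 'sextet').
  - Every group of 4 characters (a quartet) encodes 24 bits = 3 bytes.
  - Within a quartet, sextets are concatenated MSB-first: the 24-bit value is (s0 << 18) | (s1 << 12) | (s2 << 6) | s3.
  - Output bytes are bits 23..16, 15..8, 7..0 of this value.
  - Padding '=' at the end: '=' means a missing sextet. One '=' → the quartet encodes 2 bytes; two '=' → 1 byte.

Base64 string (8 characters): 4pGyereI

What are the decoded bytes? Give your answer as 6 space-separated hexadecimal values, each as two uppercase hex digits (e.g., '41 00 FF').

Answer: E2 91 B2 7A B7 88

Derivation:
After char 0 ('4'=56): chars_in_quartet=1 acc=0x38 bytes_emitted=0
After char 1 ('p'=41): chars_in_quartet=2 acc=0xE29 bytes_emitted=0
After char 2 ('G'=6): chars_in_quartet=3 acc=0x38A46 bytes_emitted=0
After char 3 ('y'=50): chars_in_quartet=4 acc=0xE291B2 -> emit E2 91 B2, reset; bytes_emitted=3
After char 4 ('e'=30): chars_in_quartet=1 acc=0x1E bytes_emitted=3
After char 5 ('r'=43): chars_in_quartet=2 acc=0x7AB bytes_emitted=3
After char 6 ('e'=30): chars_in_quartet=3 acc=0x1EADE bytes_emitted=3
After char 7 ('I'=8): chars_in_quartet=4 acc=0x7AB788 -> emit 7A B7 88, reset; bytes_emitted=6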